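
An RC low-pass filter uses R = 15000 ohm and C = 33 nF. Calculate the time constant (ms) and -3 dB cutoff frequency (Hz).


Time constant: tau = R * C.
tau = 15000 * 3.30e-08 = 0.000495 s
tau = 0.495 ms
Cutoff frequency: fc = 1 / (2*pi*R*C).
fc = 1 / (2*pi*0.000495) = 321.53 Hz

tau = 0.495 ms, fc = 321.53 Hz


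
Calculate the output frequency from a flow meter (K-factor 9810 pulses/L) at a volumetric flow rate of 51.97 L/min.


Frequency = K * Q / 60 (converting L/min to L/s).
f = 9810 * 51.97 / 60
f = 509825.7 / 60
f = 8497.09 Hz

8497.09 Hz


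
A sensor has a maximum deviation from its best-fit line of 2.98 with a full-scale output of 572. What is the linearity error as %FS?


Linearity error = (max deviation / full scale) * 100%.
Linearity = (2.98 / 572) * 100
Linearity = 0.521 %FS

0.521 %FS


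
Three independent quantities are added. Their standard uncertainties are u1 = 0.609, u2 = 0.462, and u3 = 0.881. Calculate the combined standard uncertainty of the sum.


For a sum of independent quantities, uc = sqrt(u1^2 + u2^2 + u3^2).
uc = sqrt(0.609^2 + 0.462^2 + 0.881^2)
uc = sqrt(0.370881 + 0.213444 + 0.776161)
uc = 1.1664

1.1664


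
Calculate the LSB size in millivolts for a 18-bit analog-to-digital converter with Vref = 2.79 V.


The resolution (LSB) of an ADC is Vref / 2^n.
LSB = 2.79 / 2^18
LSB = 2.79 / 262144
LSB = 1.064e-05 V = 0.01064301 mV

0.01064301 mV


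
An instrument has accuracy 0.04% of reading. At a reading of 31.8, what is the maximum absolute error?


Absolute error = (accuracy% / 100) * reading.
Error = (0.04 / 100) * 31.8
Error = 0.0004 * 31.8
Error = 0.0127

0.0127


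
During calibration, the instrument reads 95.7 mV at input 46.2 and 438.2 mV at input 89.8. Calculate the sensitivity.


Sensitivity = (y2 - y1) / (x2 - x1).
S = (438.2 - 95.7) / (89.8 - 46.2)
S = 342.5 / 43.6
S = 7.8555 mV/unit

7.8555 mV/unit


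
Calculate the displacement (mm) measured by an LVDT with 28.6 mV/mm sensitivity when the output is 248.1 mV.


Displacement = Vout / sensitivity.
d = 248.1 / 28.6
d = 8.675 mm

8.675 mm


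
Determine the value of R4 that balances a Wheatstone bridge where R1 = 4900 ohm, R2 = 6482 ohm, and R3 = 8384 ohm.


At balance: R1*R4 = R2*R3, so R4 = R2*R3/R1.
R4 = 6482 * 8384 / 4900
R4 = 54345088 / 4900
R4 = 11090.83 ohm

11090.83 ohm


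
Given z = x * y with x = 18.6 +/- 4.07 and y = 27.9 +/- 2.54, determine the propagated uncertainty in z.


For a product z = x*y, the relative uncertainty is:
uz/z = sqrt((ux/x)^2 + (uy/y)^2)
Relative uncertainties: ux/x = 4.07/18.6 = 0.218817
uy/y = 2.54/27.9 = 0.091039
z = 18.6 * 27.9 = 518.9
uz = 518.9 * sqrt(0.218817^2 + 0.091039^2) = 122.989

122.989


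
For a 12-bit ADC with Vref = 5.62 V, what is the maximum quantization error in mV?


The maximum quantization error is +/- LSB/2.
LSB = Vref / 2^n = 5.62 / 4096 = 0.00137207 V
Max error = LSB / 2 = 0.00137207 / 2 = 0.00068604 V
Max error = 0.686 mV

0.686 mV


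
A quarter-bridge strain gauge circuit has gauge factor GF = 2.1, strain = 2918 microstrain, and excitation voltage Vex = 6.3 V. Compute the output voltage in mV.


Quarter bridge output: Vout = (GF * epsilon * Vex) / 4.
Vout = (2.1 * 2918e-6 * 6.3) / 4
Vout = 0.03860514 / 4 V
Vout = 0.00965128 V = 9.6513 mV

9.6513 mV


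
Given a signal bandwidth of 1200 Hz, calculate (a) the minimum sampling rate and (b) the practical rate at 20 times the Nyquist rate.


By Nyquist theorem, fs_min = 2 * fmax.
fs_min = 2 * 1200 = 2400 Hz
Practical rate = 20 * fs_min = 20 * 2400 = 48000 Hz

fs_min = 2400 Hz, fs_practical = 48000 Hz


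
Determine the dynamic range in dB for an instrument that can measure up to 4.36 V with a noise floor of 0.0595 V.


Dynamic range = 20 * log10(Vmax / Vnoise).
DR = 20 * log10(4.36 / 0.0595)
DR = 20 * log10(73.28)
DR = 37.3 dB

37.3 dB


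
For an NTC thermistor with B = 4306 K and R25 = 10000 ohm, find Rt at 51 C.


NTC thermistor equation: Rt = R25 * exp(B * (1/T - 1/T25)).
T in Kelvin: 324.15 K, T25 = 298.15 K
1/T - 1/T25 = 1/324.15 - 1/298.15 = -0.00026902
B * (1/T - 1/T25) = 4306 * -0.00026902 = -1.1584
Rt = 10000 * exp(-1.1584) = 3139.8 ohm

3139.8 ohm


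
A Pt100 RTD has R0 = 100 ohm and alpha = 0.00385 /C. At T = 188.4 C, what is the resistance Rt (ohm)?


The RTD equation: Rt = R0 * (1 + alpha * T).
Rt = 100 * (1 + 0.00385 * 188.4)
Rt = 100 * (1 + 0.72534)
Rt = 100 * 1.72534
Rt = 172.534 ohm

172.534 ohm


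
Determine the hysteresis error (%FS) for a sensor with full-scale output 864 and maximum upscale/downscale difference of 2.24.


Hysteresis = (max difference / full scale) * 100%.
H = (2.24 / 864) * 100
H = 0.259 %FS

0.259 %FS


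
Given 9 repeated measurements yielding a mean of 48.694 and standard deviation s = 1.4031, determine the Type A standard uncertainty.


The standard uncertainty for Type A evaluation is u = s / sqrt(n).
u = 1.4031 / sqrt(9)
u = 1.4031 / 3.0
u = 0.4677

0.4677


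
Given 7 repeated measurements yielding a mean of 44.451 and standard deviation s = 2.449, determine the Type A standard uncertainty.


The standard uncertainty for Type A evaluation is u = s / sqrt(n).
u = 2.449 / sqrt(7)
u = 2.449 / 2.6458
u = 0.9256

0.9256


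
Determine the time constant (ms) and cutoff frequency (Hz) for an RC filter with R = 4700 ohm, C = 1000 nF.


Time constant: tau = R * C.
tau = 4700 * 1.00e-06 = 0.0047 s
tau = 4.7 ms
Cutoff frequency: fc = 1 / (2*pi*R*C).
fc = 1 / (2*pi*0.0047) = 33.86 Hz

tau = 4.7 ms, fc = 33.86 Hz


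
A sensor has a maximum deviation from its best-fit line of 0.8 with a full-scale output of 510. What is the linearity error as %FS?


Linearity error = (max deviation / full scale) * 100%.
Linearity = (0.8 / 510) * 100
Linearity = 0.157 %FS

0.157 %FS


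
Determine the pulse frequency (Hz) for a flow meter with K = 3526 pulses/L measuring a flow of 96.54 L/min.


Frequency = K * Q / 60 (converting L/min to L/s).
f = 3526 * 96.54 / 60
f = 340400.04 / 60
f = 5673.33 Hz

5673.33 Hz


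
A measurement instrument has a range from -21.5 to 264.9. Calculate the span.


Span = upper range - lower range.
Span = 264.9 - (-21.5)
Span = 286.4

286.4


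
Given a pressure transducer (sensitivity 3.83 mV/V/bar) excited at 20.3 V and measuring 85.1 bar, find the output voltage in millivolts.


Output = sensitivity * Vex * P.
Vout = 3.83 * 20.3 * 85.1
Vout = 77.749 * 85.1
Vout = 6616.44 mV

6616.44 mV


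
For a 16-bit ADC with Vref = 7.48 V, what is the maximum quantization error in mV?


The maximum quantization error is +/- LSB/2.
LSB = Vref / 2^n = 7.48 / 65536 = 0.00011414 V
Max error = LSB / 2 = 0.00011414 / 2 = 5.707e-05 V
Max error = 0.0571 mV

0.0571 mV


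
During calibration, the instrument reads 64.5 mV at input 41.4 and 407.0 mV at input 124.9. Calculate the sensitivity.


Sensitivity = (y2 - y1) / (x2 - x1).
S = (407.0 - 64.5) / (124.9 - 41.4)
S = 342.5 / 83.5
S = 4.1018 mV/unit

4.1018 mV/unit


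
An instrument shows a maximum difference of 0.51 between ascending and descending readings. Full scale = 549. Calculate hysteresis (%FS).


Hysteresis = (max difference / full scale) * 100%.
H = (0.51 / 549) * 100
H = 0.093 %FS

0.093 %FS


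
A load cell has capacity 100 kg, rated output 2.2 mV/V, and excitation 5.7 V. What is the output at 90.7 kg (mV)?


Vout = rated_output * Vex * (load / capacity).
Vout = 2.2 * 5.7 * (90.7 / 100)
Vout = 2.2 * 5.7 * 0.907
Vout = 11.374 mV

11.374 mV


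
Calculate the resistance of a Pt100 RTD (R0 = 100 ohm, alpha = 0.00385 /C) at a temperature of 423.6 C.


The RTD equation: Rt = R0 * (1 + alpha * T).
Rt = 100 * (1 + 0.00385 * 423.6)
Rt = 100 * (1 + 1.63086)
Rt = 100 * 2.63086
Rt = 263.086 ohm

263.086 ohm


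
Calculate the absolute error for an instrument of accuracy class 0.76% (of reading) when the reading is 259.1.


Absolute error = (accuracy% / 100) * reading.
Error = (0.76 / 100) * 259.1
Error = 0.0076 * 259.1
Error = 1.9692

1.9692


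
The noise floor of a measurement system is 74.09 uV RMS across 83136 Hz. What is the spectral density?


Noise spectral density = Vrms / sqrt(BW).
NSD = 74.09 / sqrt(83136)
NSD = 74.09 / 288.3331
NSD = 0.257 uV/sqrt(Hz)

0.257 uV/sqrt(Hz)


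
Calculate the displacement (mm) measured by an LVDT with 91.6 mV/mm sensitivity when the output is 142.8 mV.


Displacement = Vout / sensitivity.
d = 142.8 / 91.6
d = 1.559 mm

1.559 mm


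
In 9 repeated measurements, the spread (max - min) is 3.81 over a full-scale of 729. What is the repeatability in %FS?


Repeatability = (spread / full scale) * 100%.
R = (3.81 / 729) * 100
R = 0.523 %FS

0.523 %FS


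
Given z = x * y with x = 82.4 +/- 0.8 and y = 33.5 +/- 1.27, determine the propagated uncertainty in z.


For a product z = x*y, the relative uncertainty is:
uz/z = sqrt((ux/x)^2 + (uy/y)^2)
Relative uncertainties: ux/x = 0.8/82.4 = 0.009709
uy/y = 1.27/33.5 = 0.03791
z = 82.4 * 33.5 = 2760.4
uz = 2760.4 * sqrt(0.009709^2 + 0.03791^2) = 108.025

108.025


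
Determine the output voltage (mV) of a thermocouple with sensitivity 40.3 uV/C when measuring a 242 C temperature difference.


The thermocouple output V = sensitivity * dT.
V = 40.3 uV/C * 242 C
V = 9752.6 uV
V = 9.753 mV

9.753 mV


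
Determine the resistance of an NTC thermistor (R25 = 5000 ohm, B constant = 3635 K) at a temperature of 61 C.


NTC thermistor equation: Rt = R25 * exp(B * (1/T - 1/T25)).
T in Kelvin: 334.15 K, T25 = 298.15 K
1/T - 1/T25 = 1/334.15 - 1/298.15 = -0.00036135
B * (1/T - 1/T25) = 3635 * -0.00036135 = -1.3135
Rt = 5000 * exp(-1.3135) = 1344.4 ohm

1344.4 ohm


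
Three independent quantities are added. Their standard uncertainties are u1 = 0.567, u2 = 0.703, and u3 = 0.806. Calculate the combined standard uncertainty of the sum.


For a sum of independent quantities, uc = sqrt(u1^2 + u2^2 + u3^2).
uc = sqrt(0.567^2 + 0.703^2 + 0.806^2)
uc = sqrt(0.321489 + 0.494209 + 0.649636)
uc = 1.2105

1.2105


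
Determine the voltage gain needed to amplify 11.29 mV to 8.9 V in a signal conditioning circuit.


Gain = Vout / Vin (converting to same units).
G = 8.9 V / 11.29 mV
G = 8900.0 mV / 11.29 mV
G = 788.31

788.31


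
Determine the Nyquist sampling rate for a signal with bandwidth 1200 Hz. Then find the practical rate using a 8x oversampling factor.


By Nyquist theorem, fs_min = 2 * fmax.
fs_min = 2 * 1200 = 2400 Hz
Practical rate = 8 * fs_min = 8 * 2400 = 19200 Hz

fs_min = 2400 Hz, fs_practical = 19200 Hz


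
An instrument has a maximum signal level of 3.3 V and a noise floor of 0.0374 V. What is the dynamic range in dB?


Dynamic range = 20 * log10(Vmax / Vnoise).
DR = 20 * log10(3.3 / 0.0374)
DR = 20 * log10(88.24)
DR = 38.91 dB

38.91 dB


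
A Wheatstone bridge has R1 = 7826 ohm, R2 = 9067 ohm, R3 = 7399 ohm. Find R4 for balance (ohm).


At balance: R1*R4 = R2*R3, so R4 = R2*R3/R1.
R4 = 9067 * 7399 / 7826
R4 = 67086733 / 7826
R4 = 8572.29 ohm

8572.29 ohm


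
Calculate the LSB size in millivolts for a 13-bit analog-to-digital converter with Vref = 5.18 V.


The resolution (LSB) of an ADC is Vref / 2^n.
LSB = 5.18 / 2^13
LSB = 5.18 / 8192
LSB = 0.00063232 V = 0.63232422 mV

0.63232422 mV


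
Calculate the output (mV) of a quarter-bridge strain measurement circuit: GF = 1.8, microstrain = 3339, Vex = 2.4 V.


Quarter bridge output: Vout = (GF * epsilon * Vex) / 4.
Vout = (1.8 * 3339e-6 * 2.4) / 4
Vout = 0.01442448 / 4 V
Vout = 0.00360612 V = 3.6061 mV

3.6061 mV


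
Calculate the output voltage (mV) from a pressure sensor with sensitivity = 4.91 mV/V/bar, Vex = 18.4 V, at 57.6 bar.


Output = sensitivity * Vex * P.
Vout = 4.91 * 18.4 * 57.6
Vout = 90.344 * 57.6
Vout = 5203.81 mV

5203.81 mV


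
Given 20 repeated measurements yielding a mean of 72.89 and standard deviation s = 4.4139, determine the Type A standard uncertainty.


The standard uncertainty for Type A evaluation is u = s / sqrt(n).
u = 4.4139 / sqrt(20)
u = 4.4139 / 4.4721
u = 0.987

0.987


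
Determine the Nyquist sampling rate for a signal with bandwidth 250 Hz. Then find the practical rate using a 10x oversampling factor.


By Nyquist theorem, fs_min = 2 * fmax.
fs_min = 2 * 250 = 500 Hz
Practical rate = 10 * fs_min = 10 * 500 = 5000 Hz

fs_min = 500 Hz, fs_practical = 5000 Hz


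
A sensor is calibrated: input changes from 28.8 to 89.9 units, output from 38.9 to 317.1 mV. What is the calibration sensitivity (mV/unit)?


Sensitivity = (y2 - y1) / (x2 - x1).
S = (317.1 - 38.9) / (89.9 - 28.8)
S = 278.2 / 61.1
S = 4.5532 mV/unit

4.5532 mV/unit


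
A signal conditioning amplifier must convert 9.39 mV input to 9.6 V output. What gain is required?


Gain = Vout / Vin (converting to same units).
G = 9.6 V / 9.39 mV
G = 9600.0 mV / 9.39 mV
G = 1022.36

1022.36


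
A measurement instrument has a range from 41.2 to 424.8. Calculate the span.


Span = upper range - lower range.
Span = 424.8 - (41.2)
Span = 383.6

383.6


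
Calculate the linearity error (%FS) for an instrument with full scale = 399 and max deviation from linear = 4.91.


Linearity error = (max deviation / full scale) * 100%.
Linearity = (4.91 / 399) * 100
Linearity = 1.231 %FS

1.231 %FS


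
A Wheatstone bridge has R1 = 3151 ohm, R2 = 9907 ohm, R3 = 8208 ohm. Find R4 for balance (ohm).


At balance: R1*R4 = R2*R3, so R4 = R2*R3/R1.
R4 = 9907 * 8208 / 3151
R4 = 81316656 / 3151
R4 = 25806.62 ohm

25806.62 ohm


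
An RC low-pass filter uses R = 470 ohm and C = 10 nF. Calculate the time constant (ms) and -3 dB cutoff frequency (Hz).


Time constant: tau = R * C.
tau = 470 * 1.00e-08 = 4.7e-06 s
tau = 0.0047 ms
Cutoff frequency: fc = 1 / (2*pi*R*C).
fc = 1 / (2*pi*4.7e-06) = 33862.75 Hz

tau = 0.0047 ms, fc = 33862.75 Hz


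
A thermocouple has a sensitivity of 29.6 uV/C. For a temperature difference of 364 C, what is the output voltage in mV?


The thermocouple output V = sensitivity * dT.
V = 29.6 uV/C * 364 C
V = 10774.4 uV
V = 10.774 mV

10.774 mV


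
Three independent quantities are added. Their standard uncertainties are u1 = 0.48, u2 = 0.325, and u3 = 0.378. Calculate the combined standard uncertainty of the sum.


For a sum of independent quantities, uc = sqrt(u1^2 + u2^2 + u3^2).
uc = sqrt(0.48^2 + 0.325^2 + 0.378^2)
uc = sqrt(0.2304 + 0.105625 + 0.142884)
uc = 0.692

0.692


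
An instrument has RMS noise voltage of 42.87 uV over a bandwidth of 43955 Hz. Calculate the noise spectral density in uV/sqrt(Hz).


Noise spectral density = Vrms / sqrt(BW).
NSD = 42.87 / sqrt(43955)
NSD = 42.87 / 209.6545
NSD = 0.2045 uV/sqrt(Hz)

0.2045 uV/sqrt(Hz)


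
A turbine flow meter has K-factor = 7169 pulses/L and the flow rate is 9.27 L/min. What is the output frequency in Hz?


Frequency = K * Q / 60 (converting L/min to L/s).
f = 7169 * 9.27 / 60
f = 66456.63 / 60
f = 1107.61 Hz

1107.61 Hz


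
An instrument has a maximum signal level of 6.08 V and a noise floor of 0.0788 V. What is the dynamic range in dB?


Dynamic range = 20 * log10(Vmax / Vnoise).
DR = 20 * log10(6.08 / 0.0788)
DR = 20 * log10(77.16)
DR = 37.75 dB

37.75 dB


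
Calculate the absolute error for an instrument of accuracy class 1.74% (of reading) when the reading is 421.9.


Absolute error = (accuracy% / 100) * reading.
Error = (1.74 / 100) * 421.9
Error = 0.0174 * 421.9
Error = 7.3411

7.3411


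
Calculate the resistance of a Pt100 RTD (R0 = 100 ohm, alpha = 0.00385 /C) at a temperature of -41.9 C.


The RTD equation: Rt = R0 * (1 + alpha * T).
Rt = 100 * (1 + 0.00385 * -41.9)
Rt = 100 * (1 + -0.161315)
Rt = 100 * 0.838685
Rt = 83.868 ohm

83.868 ohm


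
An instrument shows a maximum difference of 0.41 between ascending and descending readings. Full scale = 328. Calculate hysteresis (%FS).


Hysteresis = (max difference / full scale) * 100%.
H = (0.41 / 328) * 100
H = 0.125 %FS

0.125 %FS


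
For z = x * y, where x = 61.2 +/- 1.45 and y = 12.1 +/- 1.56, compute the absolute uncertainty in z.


For a product z = x*y, the relative uncertainty is:
uz/z = sqrt((ux/x)^2 + (uy/y)^2)
Relative uncertainties: ux/x = 1.45/61.2 = 0.023693
uy/y = 1.56/12.1 = 0.128926
z = 61.2 * 12.1 = 740.5
uz = 740.5 * sqrt(0.023693^2 + 0.128926^2) = 97.071

97.071


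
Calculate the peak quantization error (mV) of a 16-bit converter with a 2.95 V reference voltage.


The maximum quantization error is +/- LSB/2.
LSB = Vref / 2^n = 2.95 / 65536 = 4.501e-05 V
Max error = LSB / 2 = 4.501e-05 / 2 = 2.251e-05 V
Max error = 0.0225 mV

0.0225 mV


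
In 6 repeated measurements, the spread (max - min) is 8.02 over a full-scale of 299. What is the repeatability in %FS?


Repeatability = (spread / full scale) * 100%.
R = (8.02 / 299) * 100
R = 2.682 %FS

2.682 %FS


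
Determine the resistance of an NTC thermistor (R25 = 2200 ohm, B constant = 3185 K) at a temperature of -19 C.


NTC thermistor equation: Rt = R25 * exp(B * (1/T - 1/T25)).
T in Kelvin: 254.15 K, T25 = 298.15 K
1/T - 1/T25 = 1/254.15 - 1/298.15 = 0.00058067
B * (1/T - 1/T25) = 3185 * 0.00058067 = 1.8494
Rt = 2200 * exp(1.8494) = 13983.6 ohm

13983.6 ohm


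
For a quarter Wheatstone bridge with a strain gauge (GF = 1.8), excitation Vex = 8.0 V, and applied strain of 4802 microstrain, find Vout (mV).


Quarter bridge output: Vout = (GF * epsilon * Vex) / 4.
Vout = (1.8 * 4802e-6 * 8.0) / 4
Vout = 0.0691488 / 4 V
Vout = 0.0172872 V = 17.2872 mV

17.2872 mV


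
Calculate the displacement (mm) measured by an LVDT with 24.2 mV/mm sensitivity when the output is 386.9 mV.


Displacement = Vout / sensitivity.
d = 386.9 / 24.2
d = 15.988 mm

15.988 mm


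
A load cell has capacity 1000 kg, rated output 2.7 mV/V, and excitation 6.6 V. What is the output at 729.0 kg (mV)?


Vout = rated_output * Vex * (load / capacity).
Vout = 2.7 * 6.6 * (729.0 / 1000)
Vout = 2.7 * 6.6 * 0.729
Vout = 12.991 mV

12.991 mV


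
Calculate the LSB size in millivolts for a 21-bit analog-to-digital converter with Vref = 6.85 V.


The resolution (LSB) of an ADC is Vref / 2^n.
LSB = 6.85 / 2^21
LSB = 6.85 / 2097152
LSB = 3.27e-06 V = 0.00326633 mV

0.00326633 mV


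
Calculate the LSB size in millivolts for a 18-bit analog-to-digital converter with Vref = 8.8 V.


The resolution (LSB) of an ADC is Vref / 2^n.
LSB = 8.8 / 2^18
LSB = 8.8 / 262144
LSB = 3.357e-05 V = 0.03356934 mV

0.03356934 mV


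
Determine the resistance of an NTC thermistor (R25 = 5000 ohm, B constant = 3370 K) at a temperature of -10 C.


NTC thermistor equation: Rt = R25 * exp(B * (1/T - 1/T25)).
T in Kelvin: 263.15 K, T25 = 298.15 K
1/T - 1/T25 = 1/263.15 - 1/298.15 = 0.0004461
B * (1/T - 1/T25) = 3370 * 0.0004461 = 1.5033
Rt = 5000 * exp(1.5033) = 22483.6 ohm

22483.6 ohm


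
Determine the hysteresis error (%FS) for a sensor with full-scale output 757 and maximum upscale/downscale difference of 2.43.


Hysteresis = (max difference / full scale) * 100%.
H = (2.43 / 757) * 100
H = 0.321 %FS

0.321 %FS


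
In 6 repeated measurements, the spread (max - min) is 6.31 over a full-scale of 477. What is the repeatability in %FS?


Repeatability = (spread / full scale) * 100%.
R = (6.31 / 477) * 100
R = 1.323 %FS

1.323 %FS


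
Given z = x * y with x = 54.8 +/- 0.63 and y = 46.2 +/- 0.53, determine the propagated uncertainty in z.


For a product z = x*y, the relative uncertainty is:
uz/z = sqrt((ux/x)^2 + (uy/y)^2)
Relative uncertainties: ux/x = 0.63/54.8 = 0.011496
uy/y = 0.53/46.2 = 0.011472
z = 54.8 * 46.2 = 2531.8
uz = 2531.8 * sqrt(0.011496^2 + 0.011472^2) = 41.118

41.118


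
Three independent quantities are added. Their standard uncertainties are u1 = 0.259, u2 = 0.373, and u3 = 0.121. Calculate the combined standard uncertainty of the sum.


For a sum of independent quantities, uc = sqrt(u1^2 + u2^2 + u3^2).
uc = sqrt(0.259^2 + 0.373^2 + 0.121^2)
uc = sqrt(0.067081 + 0.139129 + 0.014641)
uc = 0.4699

0.4699


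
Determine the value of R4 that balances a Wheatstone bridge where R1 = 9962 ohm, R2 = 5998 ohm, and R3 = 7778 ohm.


At balance: R1*R4 = R2*R3, so R4 = R2*R3/R1.
R4 = 5998 * 7778 / 9962
R4 = 46652444 / 9962
R4 = 4683.04 ohm

4683.04 ohm


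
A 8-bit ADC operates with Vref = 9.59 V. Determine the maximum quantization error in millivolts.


The maximum quantization error is +/- LSB/2.
LSB = Vref / 2^n = 9.59 / 256 = 0.03746094 V
Max error = LSB / 2 = 0.03746094 / 2 = 0.01873047 V
Max error = 18.7305 mV

18.7305 mV


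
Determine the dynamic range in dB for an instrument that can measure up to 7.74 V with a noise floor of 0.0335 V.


Dynamic range = 20 * log10(Vmax / Vnoise).
DR = 20 * log10(7.74 / 0.0335)
DR = 20 * log10(231.04)
DR = 47.27 dB

47.27 dB


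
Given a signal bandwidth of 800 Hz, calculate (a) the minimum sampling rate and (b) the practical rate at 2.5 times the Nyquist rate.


By Nyquist theorem, fs_min = 2 * fmax.
fs_min = 2 * 800 = 1600 Hz
Practical rate = 2.5 * fs_min = 2.5 * 1600 = 4000 Hz

fs_min = 1600 Hz, fs_practical = 4000 Hz


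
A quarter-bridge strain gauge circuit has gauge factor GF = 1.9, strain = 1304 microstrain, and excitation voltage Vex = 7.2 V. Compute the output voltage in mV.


Quarter bridge output: Vout = (GF * epsilon * Vex) / 4.
Vout = (1.9 * 1304e-6 * 7.2) / 4
Vout = 0.01783872 / 4 V
Vout = 0.00445968 V = 4.4597 mV

4.4597 mV


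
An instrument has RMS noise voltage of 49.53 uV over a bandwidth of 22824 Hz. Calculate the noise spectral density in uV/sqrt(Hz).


Noise spectral density = Vrms / sqrt(BW).
NSD = 49.53 / sqrt(22824)
NSD = 49.53 / 151.0761
NSD = 0.3278 uV/sqrt(Hz)

0.3278 uV/sqrt(Hz)


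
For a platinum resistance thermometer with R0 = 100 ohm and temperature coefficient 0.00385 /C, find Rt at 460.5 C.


The RTD equation: Rt = R0 * (1 + alpha * T).
Rt = 100 * (1 + 0.00385 * 460.5)
Rt = 100 * (1 + 1.772925)
Rt = 100 * 2.772925
Rt = 277.292 ohm

277.292 ohm


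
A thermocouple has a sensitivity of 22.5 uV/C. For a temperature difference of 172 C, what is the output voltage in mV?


The thermocouple output V = sensitivity * dT.
V = 22.5 uV/C * 172 C
V = 3870.0 uV
V = 3.87 mV

3.87 mV


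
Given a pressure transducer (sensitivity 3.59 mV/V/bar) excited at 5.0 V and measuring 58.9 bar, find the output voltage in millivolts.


Output = sensitivity * Vex * P.
Vout = 3.59 * 5.0 * 58.9
Vout = 17.95 * 58.9
Vout = 1057.25 mV

1057.25 mV


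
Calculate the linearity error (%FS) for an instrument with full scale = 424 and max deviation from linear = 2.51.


Linearity error = (max deviation / full scale) * 100%.
Linearity = (2.51 / 424) * 100
Linearity = 0.592 %FS

0.592 %FS


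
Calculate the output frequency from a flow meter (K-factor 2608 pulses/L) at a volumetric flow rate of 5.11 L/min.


Frequency = K * Q / 60 (converting L/min to L/s).
f = 2608 * 5.11 / 60
f = 13326.88 / 60
f = 222.11 Hz

222.11 Hz


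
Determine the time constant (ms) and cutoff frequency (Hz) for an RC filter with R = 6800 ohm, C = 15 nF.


Time constant: tau = R * C.
tau = 6800 * 1.50e-08 = 0.000102 s
tau = 0.102 ms
Cutoff frequency: fc = 1 / (2*pi*R*C).
fc = 1 / (2*pi*0.000102) = 1560.34 Hz

tau = 0.102 ms, fc = 1560.34 Hz


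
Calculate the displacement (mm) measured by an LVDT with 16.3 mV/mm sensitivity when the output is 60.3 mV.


Displacement = Vout / sensitivity.
d = 60.3 / 16.3
d = 3.699 mm

3.699 mm


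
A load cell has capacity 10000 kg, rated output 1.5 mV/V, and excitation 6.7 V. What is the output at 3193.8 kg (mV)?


Vout = rated_output * Vex * (load / capacity).
Vout = 1.5 * 6.7 * (3193.8 / 10000)
Vout = 1.5 * 6.7 * 0.31938
Vout = 3.21 mV

3.21 mV


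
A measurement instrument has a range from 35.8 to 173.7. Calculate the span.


Span = upper range - lower range.
Span = 173.7 - (35.8)
Span = 137.9

137.9


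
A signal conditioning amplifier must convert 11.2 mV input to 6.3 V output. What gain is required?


Gain = Vout / Vin (converting to same units).
G = 6.3 V / 11.2 mV
G = 6300.0 mV / 11.2 mV
G = 562.5

562.5


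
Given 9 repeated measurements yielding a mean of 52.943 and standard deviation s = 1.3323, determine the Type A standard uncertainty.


The standard uncertainty for Type A evaluation is u = s / sqrt(n).
u = 1.3323 / sqrt(9)
u = 1.3323 / 3.0
u = 0.4441

0.4441


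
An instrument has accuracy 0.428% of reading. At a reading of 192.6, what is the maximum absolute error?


Absolute error = (accuracy% / 100) * reading.
Error = (0.428 / 100) * 192.6
Error = 0.00428 * 192.6
Error = 0.8243

0.8243


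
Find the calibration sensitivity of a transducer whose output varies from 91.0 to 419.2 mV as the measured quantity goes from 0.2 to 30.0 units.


Sensitivity = (y2 - y1) / (x2 - x1).
S = (419.2 - 91.0) / (30.0 - 0.2)
S = 328.2 / 29.8
S = 11.0134 mV/unit

11.0134 mV/unit


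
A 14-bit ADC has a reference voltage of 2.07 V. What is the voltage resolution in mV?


The resolution (LSB) of an ADC is Vref / 2^n.
LSB = 2.07 / 2^14
LSB = 2.07 / 16384
LSB = 0.00012634 V = 0.12634277 mV

0.12634277 mV


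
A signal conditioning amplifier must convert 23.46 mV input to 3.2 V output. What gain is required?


Gain = Vout / Vin (converting to same units).
G = 3.2 V / 23.46 mV
G = 3200.0 mV / 23.46 mV
G = 136.4

136.4


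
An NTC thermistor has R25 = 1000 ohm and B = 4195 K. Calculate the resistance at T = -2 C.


NTC thermistor equation: Rt = R25 * exp(B * (1/T - 1/T25)).
T in Kelvin: 271.15 K, T25 = 298.15 K
1/T - 1/T25 = 1/271.15 - 1/298.15 = 0.00033398
B * (1/T - 1/T25) = 4195 * 0.00033398 = 1.401
Rt = 1000 * exp(1.401) = 4059.4 ohm

4059.4 ohm


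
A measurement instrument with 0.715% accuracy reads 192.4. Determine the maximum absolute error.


Absolute error = (accuracy% / 100) * reading.
Error = (0.715 / 100) * 192.4
Error = 0.00715 * 192.4
Error = 1.3757

1.3757


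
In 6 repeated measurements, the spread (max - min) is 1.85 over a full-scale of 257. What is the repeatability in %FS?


Repeatability = (spread / full scale) * 100%.
R = (1.85 / 257) * 100
R = 0.72 %FS

0.72 %FS


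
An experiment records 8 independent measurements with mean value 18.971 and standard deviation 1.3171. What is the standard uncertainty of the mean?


The standard uncertainty for Type A evaluation is u = s / sqrt(n).
u = 1.3171 / sqrt(8)
u = 1.3171 / 2.8284
u = 0.4657

0.4657


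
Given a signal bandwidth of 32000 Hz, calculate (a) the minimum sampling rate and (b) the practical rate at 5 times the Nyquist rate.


By Nyquist theorem, fs_min = 2 * fmax.
fs_min = 2 * 32000 = 64000 Hz
Practical rate = 5 * fs_min = 5 * 64000 = 320000 Hz

fs_min = 64000 Hz, fs_practical = 320000 Hz


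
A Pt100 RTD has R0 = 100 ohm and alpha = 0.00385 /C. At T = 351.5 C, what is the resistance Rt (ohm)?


The RTD equation: Rt = R0 * (1 + alpha * T).
Rt = 100 * (1 + 0.00385 * 351.5)
Rt = 100 * (1 + 1.353275)
Rt = 100 * 2.353275
Rt = 235.327 ohm

235.327 ohm


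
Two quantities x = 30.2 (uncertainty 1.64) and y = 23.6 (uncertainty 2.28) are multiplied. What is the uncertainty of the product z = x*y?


For a product z = x*y, the relative uncertainty is:
uz/z = sqrt((ux/x)^2 + (uy/y)^2)
Relative uncertainties: ux/x = 1.64/30.2 = 0.054305
uy/y = 2.28/23.6 = 0.09661
z = 30.2 * 23.6 = 712.7
uz = 712.7 * sqrt(0.054305^2 + 0.09661^2) = 78.988

78.988


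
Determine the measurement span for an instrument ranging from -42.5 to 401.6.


Span = upper range - lower range.
Span = 401.6 - (-42.5)
Span = 444.1

444.1


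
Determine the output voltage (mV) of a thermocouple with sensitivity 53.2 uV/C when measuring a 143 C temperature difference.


The thermocouple output V = sensitivity * dT.
V = 53.2 uV/C * 143 C
V = 7607.6 uV
V = 7.608 mV

7.608 mV


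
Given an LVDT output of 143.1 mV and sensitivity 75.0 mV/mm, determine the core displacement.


Displacement = Vout / sensitivity.
d = 143.1 / 75.0
d = 1.908 mm

1.908 mm


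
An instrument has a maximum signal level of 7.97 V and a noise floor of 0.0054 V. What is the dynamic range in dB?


Dynamic range = 20 * log10(Vmax / Vnoise).
DR = 20 * log10(7.97 / 0.0054)
DR = 20 * log10(1475.93)
DR = 63.38 dB

63.38 dB


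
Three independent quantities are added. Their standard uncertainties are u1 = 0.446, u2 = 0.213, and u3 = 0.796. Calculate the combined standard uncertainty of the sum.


For a sum of independent quantities, uc = sqrt(u1^2 + u2^2 + u3^2).
uc = sqrt(0.446^2 + 0.213^2 + 0.796^2)
uc = sqrt(0.198916 + 0.045369 + 0.633616)
uc = 0.937

0.937


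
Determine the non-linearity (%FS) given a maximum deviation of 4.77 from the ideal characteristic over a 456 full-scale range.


Linearity error = (max deviation / full scale) * 100%.
Linearity = (4.77 / 456) * 100
Linearity = 1.046 %FS

1.046 %FS


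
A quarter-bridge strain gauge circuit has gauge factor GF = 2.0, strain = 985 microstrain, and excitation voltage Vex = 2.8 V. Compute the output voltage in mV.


Quarter bridge output: Vout = (GF * epsilon * Vex) / 4.
Vout = (2.0 * 985e-6 * 2.8) / 4
Vout = 0.005516 / 4 V
Vout = 0.001379 V = 1.379 mV

1.379 mV


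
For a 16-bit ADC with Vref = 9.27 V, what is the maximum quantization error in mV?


The maximum quantization error is +/- LSB/2.
LSB = Vref / 2^n = 9.27 / 65536 = 0.00014145 V
Max error = LSB / 2 = 0.00014145 / 2 = 7.072e-05 V
Max error = 0.0707 mV

0.0707 mV


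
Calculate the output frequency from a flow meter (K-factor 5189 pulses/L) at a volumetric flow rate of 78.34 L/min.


Frequency = K * Q / 60 (converting L/min to L/s).
f = 5189 * 78.34 / 60
f = 406506.26 / 60
f = 6775.1 Hz

6775.1 Hz


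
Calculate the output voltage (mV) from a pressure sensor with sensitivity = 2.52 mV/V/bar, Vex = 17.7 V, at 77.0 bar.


Output = sensitivity * Vex * P.
Vout = 2.52 * 17.7 * 77.0
Vout = 44.604 * 77.0
Vout = 3434.51 mV

3434.51 mV


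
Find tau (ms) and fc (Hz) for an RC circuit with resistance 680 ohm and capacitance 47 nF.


Time constant: tau = R * C.
tau = 680 * 4.70e-08 = 3.196e-05 s
tau = 0.032 ms
Cutoff frequency: fc = 1 / (2*pi*R*C).
fc = 1 / (2*pi*3.196e-05) = 4979.82 Hz

tau = 0.032 ms, fc = 4979.82 Hz


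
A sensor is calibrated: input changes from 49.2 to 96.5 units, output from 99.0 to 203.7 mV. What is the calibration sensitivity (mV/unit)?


Sensitivity = (y2 - y1) / (x2 - x1).
S = (203.7 - 99.0) / (96.5 - 49.2)
S = 104.7 / 47.3
S = 2.2135 mV/unit

2.2135 mV/unit


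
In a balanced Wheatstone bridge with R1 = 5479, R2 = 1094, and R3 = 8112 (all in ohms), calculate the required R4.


At balance: R1*R4 = R2*R3, so R4 = R2*R3/R1.
R4 = 1094 * 8112 / 5479
R4 = 8874528 / 5479
R4 = 1619.73 ohm

1619.73 ohm


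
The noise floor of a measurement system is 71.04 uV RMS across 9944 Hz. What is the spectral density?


Noise spectral density = Vrms / sqrt(BW).
NSD = 71.04 / sqrt(9944)
NSD = 71.04 / 99.7196
NSD = 0.7124 uV/sqrt(Hz)

0.7124 uV/sqrt(Hz)


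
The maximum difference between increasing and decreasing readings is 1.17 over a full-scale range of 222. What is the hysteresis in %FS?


Hysteresis = (max difference / full scale) * 100%.
H = (1.17 / 222) * 100
H = 0.527 %FS

0.527 %FS


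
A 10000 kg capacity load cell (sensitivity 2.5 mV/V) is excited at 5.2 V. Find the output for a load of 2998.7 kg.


Vout = rated_output * Vex * (load / capacity).
Vout = 2.5 * 5.2 * (2998.7 / 10000)
Vout = 2.5 * 5.2 * 0.29987
Vout = 3.898 mV

3.898 mV


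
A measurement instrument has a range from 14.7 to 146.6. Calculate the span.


Span = upper range - lower range.
Span = 146.6 - (14.7)
Span = 131.9

131.9


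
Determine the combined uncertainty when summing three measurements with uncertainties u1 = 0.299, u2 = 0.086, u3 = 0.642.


For a sum of independent quantities, uc = sqrt(u1^2 + u2^2 + u3^2).
uc = sqrt(0.299^2 + 0.086^2 + 0.642^2)
uc = sqrt(0.089401 + 0.007396 + 0.412164)
uc = 0.7134

0.7134


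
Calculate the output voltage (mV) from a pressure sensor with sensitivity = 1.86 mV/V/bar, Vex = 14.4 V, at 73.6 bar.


Output = sensitivity * Vex * P.
Vout = 1.86 * 14.4 * 73.6
Vout = 26.784 * 73.6
Vout = 1971.3 mV

1971.3 mV


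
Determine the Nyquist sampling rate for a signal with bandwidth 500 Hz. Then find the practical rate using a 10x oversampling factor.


By Nyquist theorem, fs_min = 2 * fmax.
fs_min = 2 * 500 = 1000 Hz
Practical rate = 10 * fs_min = 10 * 1000 = 10000 Hz

fs_min = 1000 Hz, fs_practical = 10000 Hz


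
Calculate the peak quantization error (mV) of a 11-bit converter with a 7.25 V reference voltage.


The maximum quantization error is +/- LSB/2.
LSB = Vref / 2^n = 7.25 / 2048 = 0.00354004 V
Max error = LSB / 2 = 0.00354004 / 2 = 0.00177002 V
Max error = 1.77 mV

1.77 mV


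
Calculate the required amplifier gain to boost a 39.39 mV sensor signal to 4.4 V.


Gain = Vout / Vin (converting to same units).
G = 4.4 V / 39.39 mV
G = 4400.0 mV / 39.39 mV
G = 111.7

111.7


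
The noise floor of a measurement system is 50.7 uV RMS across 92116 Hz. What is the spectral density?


Noise spectral density = Vrms / sqrt(BW).
NSD = 50.7 / sqrt(92116)
NSD = 50.7 / 303.5062
NSD = 0.167 uV/sqrt(Hz)

0.167 uV/sqrt(Hz)


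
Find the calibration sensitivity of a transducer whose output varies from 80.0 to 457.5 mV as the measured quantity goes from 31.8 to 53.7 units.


Sensitivity = (y2 - y1) / (x2 - x1).
S = (457.5 - 80.0) / (53.7 - 31.8)
S = 377.5 / 21.9
S = 17.2374 mV/unit

17.2374 mV/unit


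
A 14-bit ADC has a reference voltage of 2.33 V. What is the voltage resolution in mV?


The resolution (LSB) of an ADC is Vref / 2^n.
LSB = 2.33 / 2^14
LSB = 2.33 / 16384
LSB = 0.00014221 V = 0.14221191 mV

0.14221191 mV


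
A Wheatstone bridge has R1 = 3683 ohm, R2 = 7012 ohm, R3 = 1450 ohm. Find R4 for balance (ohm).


At balance: R1*R4 = R2*R3, so R4 = R2*R3/R1.
R4 = 7012 * 1450 / 3683
R4 = 10167400 / 3683
R4 = 2760.63 ohm

2760.63 ohm


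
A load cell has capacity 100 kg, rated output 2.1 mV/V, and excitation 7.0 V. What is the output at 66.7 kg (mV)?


Vout = rated_output * Vex * (load / capacity).
Vout = 2.1 * 7.0 * (66.7 / 100)
Vout = 2.1 * 7.0 * 0.667
Vout = 9.805 mV

9.805 mV


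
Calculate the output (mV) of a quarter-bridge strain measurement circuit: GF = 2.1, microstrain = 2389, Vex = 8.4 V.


Quarter bridge output: Vout = (GF * epsilon * Vex) / 4.
Vout = (2.1 * 2389e-6 * 8.4) / 4
Vout = 0.04214196 / 4 V
Vout = 0.01053549 V = 10.5355 mV

10.5355 mV


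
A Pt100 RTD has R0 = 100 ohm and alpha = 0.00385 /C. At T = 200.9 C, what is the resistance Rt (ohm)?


The RTD equation: Rt = R0 * (1 + alpha * T).
Rt = 100 * (1 + 0.00385 * 200.9)
Rt = 100 * (1 + 0.773465)
Rt = 100 * 1.773465
Rt = 177.347 ohm

177.347 ohm


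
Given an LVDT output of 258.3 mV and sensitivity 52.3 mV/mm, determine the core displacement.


Displacement = Vout / sensitivity.
d = 258.3 / 52.3
d = 4.939 mm

4.939 mm


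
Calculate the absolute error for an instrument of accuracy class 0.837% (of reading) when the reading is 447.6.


Absolute error = (accuracy% / 100) * reading.
Error = (0.837 / 100) * 447.6
Error = 0.00837 * 447.6
Error = 3.7464

3.7464


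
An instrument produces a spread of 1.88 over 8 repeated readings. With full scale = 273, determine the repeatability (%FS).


Repeatability = (spread / full scale) * 100%.
R = (1.88 / 273) * 100
R = 0.689 %FS

0.689 %FS


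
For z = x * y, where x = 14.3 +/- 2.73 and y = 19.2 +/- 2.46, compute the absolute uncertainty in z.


For a product z = x*y, the relative uncertainty is:
uz/z = sqrt((ux/x)^2 + (uy/y)^2)
Relative uncertainties: ux/x = 2.73/14.3 = 0.190909
uy/y = 2.46/19.2 = 0.128125
z = 14.3 * 19.2 = 274.6
uz = 274.6 * sqrt(0.190909^2 + 0.128125^2) = 63.126

63.126


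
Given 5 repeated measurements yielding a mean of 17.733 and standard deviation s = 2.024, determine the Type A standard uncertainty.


The standard uncertainty for Type A evaluation is u = s / sqrt(n).
u = 2.024 / sqrt(5)
u = 2.024 / 2.2361
u = 0.9052

0.9052


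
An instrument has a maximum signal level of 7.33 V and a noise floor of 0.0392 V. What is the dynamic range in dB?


Dynamic range = 20 * log10(Vmax / Vnoise).
DR = 20 * log10(7.33 / 0.0392)
DR = 20 * log10(186.99)
DR = 45.44 dB

45.44 dB


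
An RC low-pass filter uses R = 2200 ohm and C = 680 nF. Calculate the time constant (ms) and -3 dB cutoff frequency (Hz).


Time constant: tau = R * C.
tau = 2200 * 6.80e-07 = 0.001496 s
tau = 1.496 ms
Cutoff frequency: fc = 1 / (2*pi*R*C).
fc = 1 / (2*pi*0.001496) = 106.39 Hz

tau = 1.496 ms, fc = 106.39 Hz


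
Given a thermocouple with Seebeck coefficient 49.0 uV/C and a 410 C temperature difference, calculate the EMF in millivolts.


The thermocouple output V = sensitivity * dT.
V = 49.0 uV/C * 410 C
V = 20090.0 uV
V = 20.09 mV

20.09 mV


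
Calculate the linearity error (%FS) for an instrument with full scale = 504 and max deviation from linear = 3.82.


Linearity error = (max deviation / full scale) * 100%.
Linearity = (3.82 / 504) * 100
Linearity = 0.758 %FS

0.758 %FS


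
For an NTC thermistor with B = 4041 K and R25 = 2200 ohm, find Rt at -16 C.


NTC thermistor equation: Rt = R25 * exp(B * (1/T - 1/T25)).
T in Kelvin: 257.15 K, T25 = 298.15 K
1/T - 1/T25 = 1/257.15 - 1/298.15 = 0.00053476
B * (1/T - 1/T25) = 4041 * 0.00053476 = 2.161
Rt = 2200 * exp(2.161) = 19095.3 ohm

19095.3 ohm


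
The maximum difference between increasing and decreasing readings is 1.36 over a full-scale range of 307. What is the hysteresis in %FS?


Hysteresis = (max difference / full scale) * 100%.
H = (1.36 / 307) * 100
H = 0.443 %FS

0.443 %FS


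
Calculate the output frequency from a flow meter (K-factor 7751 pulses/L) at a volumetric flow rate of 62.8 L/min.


Frequency = K * Q / 60 (converting L/min to L/s).
f = 7751 * 62.8 / 60
f = 486762.8 / 60
f = 8112.71 Hz

8112.71 Hz


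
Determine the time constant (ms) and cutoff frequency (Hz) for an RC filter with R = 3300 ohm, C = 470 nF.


Time constant: tau = R * C.
tau = 3300 * 4.70e-07 = 0.001551 s
tau = 1.551 ms
Cutoff frequency: fc = 1 / (2*pi*R*C).
fc = 1 / (2*pi*0.001551) = 102.61 Hz

tau = 1.551 ms, fc = 102.61 Hz


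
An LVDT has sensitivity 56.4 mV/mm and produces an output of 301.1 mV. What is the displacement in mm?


Displacement = Vout / sensitivity.
d = 301.1 / 56.4
d = 5.339 mm

5.339 mm


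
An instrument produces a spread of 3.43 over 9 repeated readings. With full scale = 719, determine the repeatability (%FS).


Repeatability = (spread / full scale) * 100%.
R = (3.43 / 719) * 100
R = 0.477 %FS

0.477 %FS


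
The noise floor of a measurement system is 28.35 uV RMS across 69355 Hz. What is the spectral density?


Noise spectral density = Vrms / sqrt(BW).
NSD = 28.35 / sqrt(69355)
NSD = 28.35 / 263.3534
NSD = 0.1077 uV/sqrt(Hz)

0.1077 uV/sqrt(Hz)


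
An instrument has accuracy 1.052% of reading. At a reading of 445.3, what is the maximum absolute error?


Absolute error = (accuracy% / 100) * reading.
Error = (1.052 / 100) * 445.3
Error = 0.01052 * 445.3
Error = 4.6846

4.6846


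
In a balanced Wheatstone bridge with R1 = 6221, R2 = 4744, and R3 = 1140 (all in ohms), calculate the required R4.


At balance: R1*R4 = R2*R3, so R4 = R2*R3/R1.
R4 = 4744 * 1140 / 6221
R4 = 5408160 / 6221
R4 = 869.34 ohm

869.34 ohm


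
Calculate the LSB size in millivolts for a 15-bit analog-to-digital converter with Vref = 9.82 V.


The resolution (LSB) of an ADC is Vref / 2^n.
LSB = 9.82 / 2^15
LSB = 9.82 / 32768
LSB = 0.00029968 V = 0.29968262 mV

0.29968262 mV


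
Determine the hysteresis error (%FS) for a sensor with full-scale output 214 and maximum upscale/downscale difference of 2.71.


Hysteresis = (max difference / full scale) * 100%.
H = (2.71 / 214) * 100
H = 1.266 %FS

1.266 %FS
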